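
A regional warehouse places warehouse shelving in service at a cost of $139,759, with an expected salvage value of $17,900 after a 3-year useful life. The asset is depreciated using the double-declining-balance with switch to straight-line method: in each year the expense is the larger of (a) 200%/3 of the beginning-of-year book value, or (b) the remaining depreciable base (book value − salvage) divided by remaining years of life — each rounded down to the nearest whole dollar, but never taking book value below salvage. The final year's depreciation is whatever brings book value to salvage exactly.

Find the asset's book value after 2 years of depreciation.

Depreciable base = $139,759 − $17,900 = $121,859.
Year 1: DB = ⌊$139,759 × 200%/3⌋ = $93,172; SL = ⌊$121,859/3⌋ = $40,619 → take DB $93,172. Book value $46,587.
Year 2: DB = ⌊$46,587 × 200%/3⌋ = $31,058; SL = ⌊$28,687/2⌋ = $14,343 → take DB $31,058, capped at $28,687. Book value $17,900.

$17,900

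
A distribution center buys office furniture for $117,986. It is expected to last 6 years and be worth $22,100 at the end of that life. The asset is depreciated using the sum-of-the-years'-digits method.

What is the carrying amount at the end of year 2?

Depreciable base = $117,986 − $22,100 = $95,886.
Sum of the years' digits = 6+5+4+3+2+1 = 21.
Year 1: $95,886 × 6/21 = $27,396. Book value $90,590.
Year 2: $95,886 × 5/21 = $22,830. Book value $67,760.

$67,760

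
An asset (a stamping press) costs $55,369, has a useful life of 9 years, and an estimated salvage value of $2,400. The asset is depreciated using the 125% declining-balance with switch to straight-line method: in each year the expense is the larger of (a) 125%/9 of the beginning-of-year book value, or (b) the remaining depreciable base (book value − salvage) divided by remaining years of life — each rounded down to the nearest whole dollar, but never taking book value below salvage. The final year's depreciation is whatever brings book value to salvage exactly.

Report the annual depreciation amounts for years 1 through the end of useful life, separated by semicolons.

$7,690; $6,622; $5,702; $5,492; $5,492; $5,492; $5,493; $5,493; $5,493

Depreciable base = $55,369 − $2,400 = $52,969.
Year 1: DB = ⌊$55,369 × 125%/9⌋ = $7,690; SL = ⌊$52,969/9⌋ = $5,885 → take DB $7,690. Book value $47,679.
Year 2: DB = ⌊$47,679 × 125%/9⌋ = $6,622; SL = ⌊$45,279/8⌋ = $5,659 → take DB $6,622. Book value $41,057.
Year 3: DB = ⌊$41,057 × 125%/9⌋ = $5,702; SL = ⌊$38,657/7⌋ = $5,522 → take DB $5,702. Book value $35,355.
Year 4: DB = ⌊$35,355 × 125%/9⌋ = $4,910; SL = ⌊$32,955/6⌋ = $5,492 → take SL $5,492. Book value $29,863.
Year 5: DB = ⌊$29,863 × 125%/9⌋ = $4,147; SL = ⌊$27,463/5⌋ = $5,492 → take SL $5,492. Book value $24,371.
Year 6: DB = ⌊$24,371 × 125%/9⌋ = $3,384; SL = ⌊$21,971/4⌋ = $5,492 → take SL $5,492. Book value $18,879.
Year 7: DB = ⌊$18,879 × 125%/9⌋ = $2,622; SL = ⌊$16,479/3⌋ = $5,493 → take SL $5,493. Book value $13,386.
Year 8: DB = ⌊$13,386 × 125%/9⌋ = $1,859; SL = ⌊$10,986/2⌋ = $5,493 → take SL $5,493. Book value $7,893.
Year 9 (final): $7,893 − $2,400 = $5,493. Book value $2,400.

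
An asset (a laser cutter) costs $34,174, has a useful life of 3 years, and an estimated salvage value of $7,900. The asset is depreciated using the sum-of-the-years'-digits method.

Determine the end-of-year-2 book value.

Depreciable base = $34,174 − $7,900 = $26,274.
Sum of the years' digits = 3+2+1 = 6.
Year 1: $26,274 × 3/6 = $13,137. Book value $21,037.
Year 2: $26,274 × 2/6 = $8,758. Book value $12,279.

$12,279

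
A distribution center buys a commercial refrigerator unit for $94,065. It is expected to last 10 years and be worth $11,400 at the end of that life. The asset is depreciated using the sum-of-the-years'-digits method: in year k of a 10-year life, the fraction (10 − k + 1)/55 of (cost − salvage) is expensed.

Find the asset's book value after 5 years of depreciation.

Depreciable base = $94,065 − $11,400 = $82,665.
Sum of the years' digits = 10+9+8+7+6+5+4+3+2+1 = 55.
Year 1: $82,665 × 10/55 = $15,030. Book value $79,035.
Year 2: $82,665 × 9/55 = $13,527. Book value $65,508.
Year 3: $82,665 × 8/55 = $12,024. Book value $53,484.
Year 4: $82,665 × 7/55 = $10,521. Book value $42,963.
Year 5: $82,665 × 6/55 = $9,018. Book value $33,945.

$33,945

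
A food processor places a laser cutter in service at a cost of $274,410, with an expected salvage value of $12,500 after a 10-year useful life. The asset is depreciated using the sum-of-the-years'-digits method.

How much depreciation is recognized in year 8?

$14,286

Depreciable base = $274,410 − $12,500 = $261,910.
Sum of the years' digits = 10+9+8+7+6+5+4+3+2+1 = 55.
Year 1: $261,910 × 10/55 = $47,620. Book value $226,790.
Year 2: $261,910 × 9/55 = $42,858. Book value $183,932.
Year 3: $261,910 × 8/55 = $38,096. Book value $145,836.
Year 4: $261,910 × 7/55 = $33,334. Book value $112,502.
Year 5: $261,910 × 6/55 = $28,572. Book value $83,930.
Year 6: $261,910 × 5/55 = $23,810. Book value $60,120.
Year 7: $261,910 × 4/55 = $19,048. Book value $41,072.
Year 8: $261,910 × 3/55 = $14,286. Book value $26,786.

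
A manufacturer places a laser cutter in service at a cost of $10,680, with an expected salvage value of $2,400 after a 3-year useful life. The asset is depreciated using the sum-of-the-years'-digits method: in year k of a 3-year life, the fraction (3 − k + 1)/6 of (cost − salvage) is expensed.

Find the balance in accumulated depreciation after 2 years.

$6,900

Depreciable base = $10,680 − $2,400 = $8,280.
Sum of the years' digits = 3+2+1 = 6.
Year 1: $8,280 × 3/6 = $4,140. Book value $6,540.
Year 2: $8,280 × 2/6 = $2,760. Book value $3,780.
Accumulated through year 2 = $10,680 − $3,780 = $6,900.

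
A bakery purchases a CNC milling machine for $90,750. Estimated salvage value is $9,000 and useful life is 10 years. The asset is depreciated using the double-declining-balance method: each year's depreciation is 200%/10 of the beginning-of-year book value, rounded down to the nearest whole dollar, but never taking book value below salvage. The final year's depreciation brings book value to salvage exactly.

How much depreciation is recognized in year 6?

$5,947

Depreciable base = $90,750 − $9,000 = $81,750.
Year 1: ⌊$90,750 × 200%/10⌋ = $18,150. Book value $72,600.
Year 2: ⌊$72,600 × 200%/10⌋ = $14,520. Book value $58,080.
Year 3: ⌊$58,080 × 200%/10⌋ = $11,616. Book value $46,464.
Year 4: ⌊$46,464 × 200%/10⌋ = $9,292. Book value $37,172.
Year 5: ⌊$37,172 × 200%/10⌋ = $7,434. Book value $29,738.
Year 6: ⌊$29,738 × 200%/10⌋ = $5,947. Book value $23,791.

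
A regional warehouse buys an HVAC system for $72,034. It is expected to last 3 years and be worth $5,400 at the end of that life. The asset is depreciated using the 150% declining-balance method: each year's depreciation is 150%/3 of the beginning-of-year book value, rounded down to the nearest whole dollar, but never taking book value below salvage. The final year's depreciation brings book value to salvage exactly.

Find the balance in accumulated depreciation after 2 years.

$54,025

Depreciable base = $72,034 − $5,400 = $66,634.
Year 1: ⌊$72,034 × 150%/3⌋ = $36,017. Book value $36,017.
Year 2: ⌊$36,017 × 150%/3⌋ = $18,008. Book value $18,009.
Accumulated through year 2 = $72,034 − $18,009 = $54,025.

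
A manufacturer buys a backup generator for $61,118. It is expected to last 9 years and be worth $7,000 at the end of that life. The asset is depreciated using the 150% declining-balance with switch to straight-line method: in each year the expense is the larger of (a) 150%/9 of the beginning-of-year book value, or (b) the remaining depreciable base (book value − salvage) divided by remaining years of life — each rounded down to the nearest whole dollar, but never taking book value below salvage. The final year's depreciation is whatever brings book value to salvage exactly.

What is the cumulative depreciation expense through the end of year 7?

Depreciable base = $61,118 − $7,000 = $54,118.
Year 1: DB = ⌊$61,118 × 150%/9⌋ = $10,186; SL = ⌊$54,118/9⌋ = $6,013 → take DB $10,186. Book value $50,932.
Year 2: DB = ⌊$50,932 × 150%/9⌋ = $8,488; SL = ⌊$43,932/8⌋ = $5,491 → take DB $8,488. Book value $42,444.
Year 3: DB = ⌊$42,444 × 150%/9⌋ = $7,074; SL = ⌊$35,444/7⌋ = $5,063 → take DB $7,074. Book value $35,370.
Year 4: DB = ⌊$35,370 × 150%/9⌋ = $5,895; SL = ⌊$28,370/6⌋ = $4,728 → take DB $5,895. Book value $29,475.
Year 5: DB = ⌊$29,475 × 150%/9⌋ = $4,912; SL = ⌊$22,475/5⌋ = $4,495 → take DB $4,912. Book value $24,563.
Year 6: DB = ⌊$24,563 × 150%/9⌋ = $4,093; SL = ⌊$17,563/4⌋ = $4,390 → take SL $4,390. Book value $20,173.
Year 7: DB = ⌊$20,173 × 150%/9⌋ = $3,362; SL = ⌊$13,173/3⌋ = $4,391 → take SL $4,391. Book value $15,782.
Accumulated through year 7 = $61,118 − $15,782 = $45,336.

$45,336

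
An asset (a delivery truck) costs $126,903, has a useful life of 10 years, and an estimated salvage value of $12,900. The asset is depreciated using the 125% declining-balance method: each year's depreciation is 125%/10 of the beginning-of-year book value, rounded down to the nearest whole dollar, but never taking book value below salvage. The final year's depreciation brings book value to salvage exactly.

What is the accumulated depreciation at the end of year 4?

$52,514

Depreciable base = $126,903 − $12,900 = $114,003.
Year 1: ⌊$126,903 × 125%/10⌋ = $15,862. Book value $111,041.
Year 2: ⌊$111,041 × 125%/10⌋ = $13,880. Book value $97,161.
Year 3: ⌊$97,161 × 125%/10⌋ = $12,145. Book value $85,016.
Year 4: ⌊$85,016 × 125%/10⌋ = $10,627. Book value $74,389.
Accumulated through year 4 = $126,903 − $74,389 = $52,514.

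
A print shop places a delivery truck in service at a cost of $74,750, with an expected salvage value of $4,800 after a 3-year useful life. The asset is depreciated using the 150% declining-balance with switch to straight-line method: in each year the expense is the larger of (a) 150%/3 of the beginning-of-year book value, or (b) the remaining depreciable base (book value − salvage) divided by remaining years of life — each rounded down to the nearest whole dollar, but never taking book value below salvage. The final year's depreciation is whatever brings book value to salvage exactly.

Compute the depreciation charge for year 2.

Depreciable base = $74,750 − $4,800 = $69,950.
Year 1: DB = ⌊$74,750 × 150%/3⌋ = $37,375; SL = ⌊$69,950/3⌋ = $23,316 → take DB $37,375. Book value $37,375.
Year 2: DB = ⌊$37,375 × 150%/3⌋ = $18,687; SL = ⌊$32,575/2⌋ = $16,287 → take DB $18,687. Book value $18,688.

$18,687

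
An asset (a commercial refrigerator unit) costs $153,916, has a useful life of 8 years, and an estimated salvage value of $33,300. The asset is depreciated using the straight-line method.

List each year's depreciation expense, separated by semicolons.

Depreciable base = $153,916 − $33,300 = $120,616.
Annual expense = $120,616 / 8 = $15,077.
End of year 1: book value $138,839.
End of year 2: book value $123,762.
End of year 3: book value $108,685.
End of year 4: book value $93,608.
End of year 5: book value $78,531.
End of year 6: book value $63,454.
End of year 7: book value $48,377.
End of year 8: book value $33,300.

$15,077; $15,077; $15,077; $15,077; $15,077; $15,077; $15,077; $15,077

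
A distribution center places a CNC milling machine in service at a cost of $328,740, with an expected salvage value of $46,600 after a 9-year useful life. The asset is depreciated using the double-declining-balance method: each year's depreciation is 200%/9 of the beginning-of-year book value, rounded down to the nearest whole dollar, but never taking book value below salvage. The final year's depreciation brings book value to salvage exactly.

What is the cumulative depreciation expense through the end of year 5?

Depreciable base = $328,740 − $46,600 = $282,140.
Year 1: ⌊$328,740 × 200%/9⌋ = $73,053. Book value $255,687.
Year 2: ⌊$255,687 × 200%/9⌋ = $56,819. Book value $198,868.
Year 3: ⌊$198,868 × 200%/9⌋ = $44,192. Book value $154,676.
Year 4: ⌊$154,676 × 200%/9⌋ = $34,372. Book value $120,304.
Year 5: ⌊$120,304 × 200%/9⌋ = $26,734. Book value $93,570.
Accumulated through year 5 = $328,740 − $93,570 = $235,170.

$235,170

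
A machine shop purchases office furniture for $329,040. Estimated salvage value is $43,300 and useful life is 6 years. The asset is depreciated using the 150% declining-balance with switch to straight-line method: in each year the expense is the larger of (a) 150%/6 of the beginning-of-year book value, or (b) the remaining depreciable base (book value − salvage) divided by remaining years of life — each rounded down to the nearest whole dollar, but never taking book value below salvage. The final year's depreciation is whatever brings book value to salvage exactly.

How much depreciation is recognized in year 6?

$30,406

Depreciable base = $329,040 − $43,300 = $285,740.
Year 1: DB = ⌊$329,040 × 150%/6⌋ = $82,260; SL = ⌊$285,740/6⌋ = $47,623 → take DB $82,260. Book value $246,780.
Year 2: DB = ⌊$246,780 × 150%/6⌋ = $61,695; SL = ⌊$203,480/5⌋ = $40,696 → take DB $61,695. Book value $185,085.
Year 3: DB = ⌊$185,085 × 150%/6⌋ = $46,271; SL = ⌊$141,785/4⌋ = $35,446 → take DB $46,271. Book value $138,814.
Year 4: DB = ⌊$138,814 × 150%/6⌋ = $34,703; SL = ⌊$95,514/3⌋ = $31,838 → take DB $34,703. Book value $104,111.
Year 5: DB = ⌊$104,111 × 150%/6⌋ = $26,027; SL = ⌊$60,811/2⌋ = $30,405 → take SL $30,405. Book value $73,706.
Year 6 (final): $73,706 − $43,300 = $30,406. Book value $43,300.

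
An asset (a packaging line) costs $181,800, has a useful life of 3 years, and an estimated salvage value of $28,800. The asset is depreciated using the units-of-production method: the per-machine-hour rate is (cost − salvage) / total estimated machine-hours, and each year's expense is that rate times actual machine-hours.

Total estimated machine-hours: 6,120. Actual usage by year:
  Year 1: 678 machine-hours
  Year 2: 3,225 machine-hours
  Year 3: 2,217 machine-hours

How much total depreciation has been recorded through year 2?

Depreciable base = $181,800 − $28,800 = $153,000.
Rate = $153,000 / 6,120 machine-hours = $25 per machine-hour.
Year 1: 678 × $25 = $16,950. Book value $164,850.
Year 2: 3,225 × $25 = $80,625. Book value $84,225.
Accumulated through year 2 = $181,800 − $84,225 = $97,575.

$97,575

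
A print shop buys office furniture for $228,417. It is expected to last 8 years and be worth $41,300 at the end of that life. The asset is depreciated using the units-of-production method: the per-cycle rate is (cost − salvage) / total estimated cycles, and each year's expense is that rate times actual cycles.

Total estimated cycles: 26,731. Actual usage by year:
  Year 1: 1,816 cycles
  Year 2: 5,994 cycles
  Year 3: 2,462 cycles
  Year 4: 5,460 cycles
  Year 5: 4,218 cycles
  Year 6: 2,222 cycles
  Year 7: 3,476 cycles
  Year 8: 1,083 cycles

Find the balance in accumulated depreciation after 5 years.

$139,650

Depreciable base = $228,417 − $41,300 = $187,117.
Rate = $187,117 / 26,731 cycles = $7 per cycle.
Year 1: 1,816 × $7 = $12,712. Book value $215,705.
Year 2: 5,994 × $7 = $41,958. Book value $173,747.
Year 3: 2,462 × $7 = $17,234. Book value $156,513.
Year 4: 5,460 × $7 = $38,220. Book value $118,293.
Year 5: 4,218 × $7 = $29,526. Book value $88,767.
Accumulated through year 5 = $228,417 − $88,767 = $139,650.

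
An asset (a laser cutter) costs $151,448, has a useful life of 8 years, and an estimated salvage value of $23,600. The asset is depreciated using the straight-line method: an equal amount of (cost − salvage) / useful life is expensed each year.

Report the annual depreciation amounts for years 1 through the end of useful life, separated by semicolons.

$15,981; $15,981; $15,981; $15,981; $15,981; $15,981; $15,981; $15,981

Depreciable base = $151,448 − $23,600 = $127,848.
Annual expense = $127,848 / 8 = $15,981.
End of year 1: book value $135,467.
End of year 2: book value $119,486.
End of year 3: book value $103,505.
End of year 4: book value $87,524.
End of year 5: book value $71,543.
End of year 6: book value $55,562.
End of year 7: book value $39,581.
End of year 8: book value $23,600.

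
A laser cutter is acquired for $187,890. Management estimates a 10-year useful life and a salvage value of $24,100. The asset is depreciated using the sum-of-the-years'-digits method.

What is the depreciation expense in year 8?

Depreciable base = $187,890 − $24,100 = $163,790.
Sum of the years' digits = 10+9+8+7+6+5+4+3+2+1 = 55.
Year 1: $163,790 × 10/55 = $29,780. Book value $158,110.
Year 2: $163,790 × 9/55 = $26,802. Book value $131,308.
Year 3: $163,790 × 8/55 = $23,824. Book value $107,484.
Year 4: $163,790 × 7/55 = $20,846. Book value $86,638.
Year 5: $163,790 × 6/55 = $17,868. Book value $68,770.
Year 6: $163,790 × 5/55 = $14,890. Book value $53,880.
Year 7: $163,790 × 4/55 = $11,912. Book value $41,968.
Year 8: $163,790 × 3/55 = $8,934. Book value $33,034.

$8,934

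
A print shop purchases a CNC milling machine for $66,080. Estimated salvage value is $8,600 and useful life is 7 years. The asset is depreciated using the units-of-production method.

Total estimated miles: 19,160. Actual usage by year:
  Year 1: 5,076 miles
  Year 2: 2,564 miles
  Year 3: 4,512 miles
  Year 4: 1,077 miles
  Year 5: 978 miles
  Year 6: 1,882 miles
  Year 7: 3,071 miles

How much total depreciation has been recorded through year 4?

$39,687

Depreciable base = $66,080 − $8,600 = $57,480.
Rate = $57,480 / 19,160 miles = $3 per mile.
Year 1: 5,076 × $3 = $15,228. Book value $50,852.
Year 2: 2,564 × $3 = $7,692. Book value $43,160.
Year 3: 4,512 × $3 = $13,536. Book value $29,624.
Year 4: 1,077 × $3 = $3,231. Book value $26,393.
Accumulated through year 4 = $66,080 − $26,393 = $39,687.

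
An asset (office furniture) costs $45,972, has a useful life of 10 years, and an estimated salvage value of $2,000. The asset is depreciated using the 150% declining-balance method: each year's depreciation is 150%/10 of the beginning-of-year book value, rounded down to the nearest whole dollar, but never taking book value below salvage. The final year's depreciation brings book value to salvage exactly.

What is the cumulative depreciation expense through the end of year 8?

Depreciable base = $45,972 − $2,000 = $43,972.
Year 1: ⌊$45,972 × 150%/10⌋ = $6,895. Book value $39,077.
Year 2: ⌊$39,077 × 150%/10⌋ = $5,861. Book value $33,216.
Year 3: ⌊$33,216 × 150%/10⌋ = $4,982. Book value $28,234.
Year 4: ⌊$28,234 × 150%/10⌋ = $4,235. Book value $23,999.
Year 5: ⌊$23,999 × 150%/10⌋ = $3,599. Book value $20,400.
Year 6: ⌊$20,400 × 150%/10⌋ = $3,060. Book value $17,340.
Year 7: ⌊$17,340 × 150%/10⌋ = $2,601. Book value $14,739.
Year 8: ⌊$14,739 × 150%/10⌋ = $2,210. Book value $12,529.
Accumulated through year 8 = $45,972 − $12,529 = $33,443.

$33,443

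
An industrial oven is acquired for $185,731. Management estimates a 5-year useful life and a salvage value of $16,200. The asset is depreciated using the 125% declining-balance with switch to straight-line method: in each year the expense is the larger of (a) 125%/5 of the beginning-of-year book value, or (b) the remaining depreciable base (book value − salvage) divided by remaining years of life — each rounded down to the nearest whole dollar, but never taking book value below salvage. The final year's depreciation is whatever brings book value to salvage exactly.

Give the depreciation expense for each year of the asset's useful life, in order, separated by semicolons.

Depreciable base = $185,731 − $16,200 = $169,531.
Year 1: DB = ⌊$185,731 × 125%/5⌋ = $46,432; SL = ⌊$169,531/5⌋ = $33,906 → take DB $46,432. Book value $139,299.
Year 2: DB = ⌊$139,299 × 125%/5⌋ = $34,824; SL = ⌊$123,099/4⌋ = $30,774 → take DB $34,824. Book value $104,475.
Year 3: DB = ⌊$104,475 × 125%/5⌋ = $26,118; SL = ⌊$88,275/3⌋ = $29,425 → take SL $29,425. Book value $75,050.
Year 4: DB = ⌊$75,050 × 125%/5⌋ = $18,762; SL = ⌊$58,850/2⌋ = $29,425 → take SL $29,425. Book value $45,625.
Year 5 (final): $45,625 − $16,200 = $29,425. Book value $16,200.

$46,432; $34,824; $29,425; $29,425; $29,425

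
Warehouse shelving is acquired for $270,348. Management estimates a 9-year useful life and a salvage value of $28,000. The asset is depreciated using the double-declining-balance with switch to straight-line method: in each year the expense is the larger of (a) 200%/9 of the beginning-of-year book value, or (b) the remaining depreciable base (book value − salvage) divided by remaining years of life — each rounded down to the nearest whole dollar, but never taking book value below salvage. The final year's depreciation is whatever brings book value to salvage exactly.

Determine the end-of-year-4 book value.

$98,935

Depreciable base = $270,348 − $28,000 = $242,348.
Year 1: DB = ⌊$270,348 × 200%/9⌋ = $60,077; SL = ⌊$242,348/9⌋ = $26,927 → take DB $60,077. Book value $210,271.
Year 2: DB = ⌊$210,271 × 200%/9⌋ = $46,726; SL = ⌊$182,271/8⌋ = $22,783 → take DB $46,726. Book value $163,545.
Year 3: DB = ⌊$163,545 × 200%/9⌋ = $36,343; SL = ⌊$135,545/7⌋ = $19,363 → take DB $36,343. Book value $127,202.
Year 4: DB = ⌊$127,202 × 200%/9⌋ = $28,267; SL = ⌊$99,202/6⌋ = $16,533 → take DB $28,267. Book value $98,935.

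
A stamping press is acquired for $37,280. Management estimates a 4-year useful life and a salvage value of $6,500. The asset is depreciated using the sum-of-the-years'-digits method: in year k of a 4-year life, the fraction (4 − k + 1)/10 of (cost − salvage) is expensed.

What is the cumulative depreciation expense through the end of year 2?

Depreciable base = $37,280 − $6,500 = $30,780.
Sum of the years' digits = 4+3+2+1 = 10.
Year 1: $30,780 × 4/10 = $12,312. Book value $24,968.
Year 2: $30,780 × 3/10 = $9,234. Book value $15,734.
Accumulated through year 2 = $37,280 − $15,734 = $21,546.

$21,546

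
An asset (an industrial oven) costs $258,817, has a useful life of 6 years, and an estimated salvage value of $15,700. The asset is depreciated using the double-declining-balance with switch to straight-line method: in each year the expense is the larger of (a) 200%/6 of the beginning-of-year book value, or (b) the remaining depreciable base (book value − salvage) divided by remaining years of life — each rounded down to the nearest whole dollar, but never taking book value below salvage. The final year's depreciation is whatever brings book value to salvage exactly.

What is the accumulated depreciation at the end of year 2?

Depreciable base = $258,817 − $15,700 = $243,117.
Year 1: DB = ⌊$258,817 × 200%/6⌋ = $86,272; SL = ⌊$243,117/6⌋ = $40,519 → take DB $86,272. Book value $172,545.
Year 2: DB = ⌊$172,545 × 200%/6⌋ = $57,515; SL = ⌊$156,845/5⌋ = $31,369 → take DB $57,515. Book value $115,030.
Accumulated through year 2 = $258,817 − $115,030 = $143,787.

$143,787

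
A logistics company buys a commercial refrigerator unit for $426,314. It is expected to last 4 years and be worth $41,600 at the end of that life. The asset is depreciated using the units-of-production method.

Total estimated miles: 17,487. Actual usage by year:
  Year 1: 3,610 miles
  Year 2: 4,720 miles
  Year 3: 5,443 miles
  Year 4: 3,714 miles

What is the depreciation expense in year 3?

Depreciable base = $426,314 − $41,600 = $384,714.
Rate = $384,714 / 17,487 miles = $22 per mile.
Year 1: 3,610 × $22 = $79,420. Book value $346,894.
Year 2: 4,720 × $22 = $103,840. Book value $243,054.
Year 3: 5,443 × $22 = $119,746. Book value $123,308.

$119,746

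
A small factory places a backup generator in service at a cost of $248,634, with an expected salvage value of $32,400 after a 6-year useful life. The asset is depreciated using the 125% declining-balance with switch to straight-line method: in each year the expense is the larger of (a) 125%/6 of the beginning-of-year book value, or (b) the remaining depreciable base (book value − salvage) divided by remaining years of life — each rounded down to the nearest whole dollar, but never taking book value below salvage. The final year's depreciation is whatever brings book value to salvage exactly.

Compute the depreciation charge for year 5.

$30,322

Depreciable base = $248,634 − $32,400 = $216,234.
Year 1: DB = ⌊$248,634 × 125%/6⌋ = $51,798; SL = ⌊$216,234/6⌋ = $36,039 → take DB $51,798. Book value $196,836.
Year 2: DB = ⌊$196,836 × 125%/6⌋ = $41,007; SL = ⌊$164,436/5⌋ = $32,887 → take DB $41,007. Book value $155,829.
Year 3: DB = ⌊$155,829 × 125%/6⌋ = $32,464; SL = ⌊$123,429/4⌋ = $30,857 → take DB $32,464. Book value $123,365.
Year 4: DB = ⌊$123,365 × 125%/6⌋ = $25,701; SL = ⌊$90,965/3⌋ = $30,321 → take SL $30,321. Book value $93,044.
Year 5: DB = ⌊$93,044 × 125%/6⌋ = $19,384; SL = ⌊$60,644/2⌋ = $30,322 → take SL $30,322. Book value $62,722.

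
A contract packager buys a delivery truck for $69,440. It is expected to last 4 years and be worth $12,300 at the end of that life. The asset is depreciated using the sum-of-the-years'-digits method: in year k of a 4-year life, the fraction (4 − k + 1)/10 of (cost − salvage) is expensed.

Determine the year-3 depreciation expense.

Depreciable base = $69,440 − $12,300 = $57,140.
Sum of the years' digits = 4+3+2+1 = 10.
Year 1: $57,140 × 4/10 = $22,856. Book value $46,584.
Year 2: $57,140 × 3/10 = $17,142. Book value $29,442.
Year 3: $57,140 × 2/10 = $11,428. Book value $18,014.

$11,428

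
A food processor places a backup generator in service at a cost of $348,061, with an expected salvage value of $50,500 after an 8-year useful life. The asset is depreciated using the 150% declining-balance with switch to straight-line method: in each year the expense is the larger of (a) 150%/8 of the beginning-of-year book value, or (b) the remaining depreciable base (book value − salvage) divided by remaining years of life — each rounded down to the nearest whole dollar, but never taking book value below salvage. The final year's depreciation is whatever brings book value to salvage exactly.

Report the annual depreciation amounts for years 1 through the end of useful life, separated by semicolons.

$65,261; $53,025; $43,082; $35,004; $28,441; $24,249; $24,249; $24,250

Depreciable base = $348,061 − $50,500 = $297,561.
Year 1: DB = ⌊$348,061 × 150%/8⌋ = $65,261; SL = ⌊$297,561/8⌋ = $37,195 → take DB $65,261. Book value $282,800.
Year 2: DB = ⌊$282,800 × 150%/8⌋ = $53,025; SL = ⌊$232,300/7⌋ = $33,185 → take DB $53,025. Book value $229,775.
Year 3: DB = ⌊$229,775 × 150%/8⌋ = $43,082; SL = ⌊$179,275/6⌋ = $29,879 → take DB $43,082. Book value $186,693.
Year 4: DB = ⌊$186,693 × 150%/8⌋ = $35,004; SL = ⌊$136,193/5⌋ = $27,238 → take DB $35,004. Book value $151,689.
Year 5: DB = ⌊$151,689 × 150%/8⌋ = $28,441; SL = ⌊$101,189/4⌋ = $25,297 → take DB $28,441. Book value $123,248.
Year 6: DB = ⌊$123,248 × 150%/8⌋ = $23,109; SL = ⌊$72,748/3⌋ = $24,249 → take SL $24,249. Book value $98,999.
Year 7: DB = ⌊$98,999 × 150%/8⌋ = $18,562; SL = ⌊$48,499/2⌋ = $24,249 → take SL $24,249. Book value $74,750.
Year 8 (final): $74,750 − $50,500 = $24,250. Book value $50,500.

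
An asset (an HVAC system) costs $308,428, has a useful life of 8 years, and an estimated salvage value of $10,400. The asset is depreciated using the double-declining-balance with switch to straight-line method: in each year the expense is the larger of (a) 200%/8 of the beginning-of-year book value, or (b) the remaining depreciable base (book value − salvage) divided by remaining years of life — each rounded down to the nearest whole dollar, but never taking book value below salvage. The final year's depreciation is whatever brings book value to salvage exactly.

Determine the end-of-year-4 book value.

$97,590

Depreciable base = $308,428 − $10,400 = $298,028.
Year 1: DB = ⌊$308,428 × 200%/8⌋ = $77,107; SL = ⌊$298,028/8⌋ = $37,253 → take DB $77,107. Book value $231,321.
Year 2: DB = ⌊$231,321 × 200%/8⌋ = $57,830; SL = ⌊$220,921/7⌋ = $31,560 → take DB $57,830. Book value $173,491.
Year 3: DB = ⌊$173,491 × 200%/8⌋ = $43,372; SL = ⌊$163,091/6⌋ = $27,181 → take DB $43,372. Book value $130,119.
Year 4: DB = ⌊$130,119 × 200%/8⌋ = $32,529; SL = ⌊$119,719/5⌋ = $23,943 → take DB $32,529. Book value $97,590.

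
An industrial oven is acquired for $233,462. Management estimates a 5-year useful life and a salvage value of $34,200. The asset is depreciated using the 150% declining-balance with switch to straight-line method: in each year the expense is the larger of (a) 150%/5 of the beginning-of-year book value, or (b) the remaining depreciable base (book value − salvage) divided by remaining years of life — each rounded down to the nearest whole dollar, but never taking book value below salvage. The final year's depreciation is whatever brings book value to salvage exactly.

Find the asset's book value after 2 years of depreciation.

$114,397

Depreciable base = $233,462 − $34,200 = $199,262.
Year 1: DB = ⌊$233,462 × 150%/5⌋ = $70,038; SL = ⌊$199,262/5⌋ = $39,852 → take DB $70,038. Book value $163,424.
Year 2: DB = ⌊$163,424 × 150%/5⌋ = $49,027; SL = ⌊$129,224/4⌋ = $32,306 → take DB $49,027. Book value $114,397.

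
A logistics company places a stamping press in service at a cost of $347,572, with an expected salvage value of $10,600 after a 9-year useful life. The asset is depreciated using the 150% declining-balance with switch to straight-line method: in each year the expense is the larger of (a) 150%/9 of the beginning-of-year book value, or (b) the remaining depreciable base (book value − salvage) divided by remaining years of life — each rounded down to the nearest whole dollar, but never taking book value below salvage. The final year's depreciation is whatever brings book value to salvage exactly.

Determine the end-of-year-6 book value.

Depreciable base = $347,572 − $10,600 = $336,972.
Year 1: DB = ⌊$347,572 × 150%/9⌋ = $57,928; SL = ⌊$336,972/9⌋ = $37,441 → take DB $57,928. Book value $289,644.
Year 2: DB = ⌊$289,644 × 150%/9⌋ = $48,274; SL = ⌊$279,044/8⌋ = $34,880 → take DB $48,274. Book value $241,370.
Year 3: DB = ⌊$241,370 × 150%/9⌋ = $40,228; SL = ⌊$230,770/7⌋ = $32,967 → take DB $40,228. Book value $201,142.
Year 4: DB = ⌊$201,142 × 150%/9⌋ = $33,523; SL = ⌊$190,542/6⌋ = $31,757 → take DB $33,523. Book value $167,619.
Year 5: DB = ⌊$167,619 × 150%/9⌋ = $27,936; SL = ⌊$157,019/5⌋ = $31,403 → take SL $31,403. Book value $136,216.
Year 6: DB = ⌊$136,216 × 150%/9⌋ = $22,702; SL = ⌊$125,616/4⌋ = $31,404 → take SL $31,404. Book value $104,812.

$104,812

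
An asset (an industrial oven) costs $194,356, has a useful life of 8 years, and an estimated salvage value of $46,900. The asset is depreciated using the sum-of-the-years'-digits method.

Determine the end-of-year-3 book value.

$108,340

Depreciable base = $194,356 − $46,900 = $147,456.
Sum of the years' digits = 8+7+6+5+4+3+2+1 = 36.
Year 1: $147,456 × 8/36 = $32,768. Book value $161,588.
Year 2: $147,456 × 7/36 = $28,672. Book value $132,916.
Year 3: $147,456 × 6/36 = $24,576. Book value $108,340.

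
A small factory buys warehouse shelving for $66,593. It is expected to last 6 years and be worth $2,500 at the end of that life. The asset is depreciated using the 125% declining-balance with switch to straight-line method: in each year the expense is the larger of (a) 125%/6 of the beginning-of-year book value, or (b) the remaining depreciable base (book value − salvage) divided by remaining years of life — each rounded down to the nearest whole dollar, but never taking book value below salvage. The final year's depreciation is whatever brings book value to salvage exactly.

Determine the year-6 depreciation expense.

$9,810

Depreciable base = $66,593 − $2,500 = $64,093.
Year 1: DB = ⌊$66,593 × 125%/6⌋ = $13,873; SL = ⌊$64,093/6⌋ = $10,682 → take DB $13,873. Book value $52,720.
Year 2: DB = ⌊$52,720 × 125%/6⌋ = $10,983; SL = ⌊$50,220/5⌋ = $10,044 → take DB $10,983. Book value $41,737.
Year 3: DB = ⌊$41,737 × 125%/6⌋ = $8,695; SL = ⌊$39,237/4⌋ = $9,809 → take SL $9,809. Book value $31,928.
Year 4: DB = ⌊$31,928 × 125%/6⌋ = $6,651; SL = ⌊$29,428/3⌋ = $9,809 → take SL $9,809. Book value $22,119.
Year 5: DB = ⌊$22,119 × 125%/6⌋ = $4,608; SL = ⌊$19,619/2⌋ = $9,809 → take SL $9,809. Book value $12,310.
Year 6 (final): $12,310 − $2,500 = $9,810. Book value $2,500.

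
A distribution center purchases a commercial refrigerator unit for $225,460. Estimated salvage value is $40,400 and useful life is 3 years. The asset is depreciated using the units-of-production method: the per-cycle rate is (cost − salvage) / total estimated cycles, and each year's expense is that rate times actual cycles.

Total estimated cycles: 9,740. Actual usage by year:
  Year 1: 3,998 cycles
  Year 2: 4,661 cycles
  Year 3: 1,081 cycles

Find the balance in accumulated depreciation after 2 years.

$164,521

Depreciable base = $225,460 − $40,400 = $185,060.
Rate = $185,060 / 9,740 cycles = $19 per cycle.
Year 1: 3,998 × $19 = $75,962. Book value $149,498.
Year 2: 4,661 × $19 = $88,559. Book value $60,939.
Accumulated through year 2 = $225,460 − $60,939 = $164,521.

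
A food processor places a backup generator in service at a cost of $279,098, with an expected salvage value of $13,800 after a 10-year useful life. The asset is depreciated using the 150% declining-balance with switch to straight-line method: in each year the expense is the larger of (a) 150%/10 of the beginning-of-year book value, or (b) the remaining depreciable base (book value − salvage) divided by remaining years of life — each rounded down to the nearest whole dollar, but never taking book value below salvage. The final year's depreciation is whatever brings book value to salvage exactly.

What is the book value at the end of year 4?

$145,692

Depreciable base = $279,098 − $13,800 = $265,298.
Year 1: DB = ⌊$279,098 × 150%/10⌋ = $41,864; SL = ⌊$265,298/10⌋ = $26,529 → take DB $41,864. Book value $237,234.
Year 2: DB = ⌊$237,234 × 150%/10⌋ = $35,585; SL = ⌊$223,434/9⌋ = $24,826 → take DB $35,585. Book value $201,649.
Year 3: DB = ⌊$201,649 × 150%/10⌋ = $30,247; SL = ⌊$187,849/8⌋ = $23,481 → take DB $30,247. Book value $171,402.
Year 4: DB = ⌊$171,402 × 150%/10⌋ = $25,710; SL = ⌊$157,602/7⌋ = $22,514 → take DB $25,710. Book value $145,692.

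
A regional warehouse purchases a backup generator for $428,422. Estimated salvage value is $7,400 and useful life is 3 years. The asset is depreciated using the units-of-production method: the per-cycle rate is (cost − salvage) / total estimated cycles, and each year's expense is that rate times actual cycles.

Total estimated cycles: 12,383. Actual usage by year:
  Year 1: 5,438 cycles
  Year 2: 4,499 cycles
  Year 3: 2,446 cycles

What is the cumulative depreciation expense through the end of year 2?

$337,858

Depreciable base = $428,422 − $7,400 = $421,022.
Rate = $421,022 / 12,383 cycles = $34 per cycle.
Year 1: 5,438 × $34 = $184,892. Book value $243,530.
Year 2: 4,499 × $34 = $152,966. Book value $90,564.
Accumulated through year 2 = $428,422 − $90,564 = $337,858.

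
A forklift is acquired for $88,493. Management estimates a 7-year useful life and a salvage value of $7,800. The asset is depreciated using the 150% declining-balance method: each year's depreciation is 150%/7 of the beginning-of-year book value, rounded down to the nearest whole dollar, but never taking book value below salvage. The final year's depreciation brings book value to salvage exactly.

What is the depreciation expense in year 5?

Depreciable base = $88,493 − $7,800 = $80,693.
Year 1: ⌊$88,493 × 150%/7⌋ = $18,962. Book value $69,531.
Year 2: ⌊$69,531 × 150%/7⌋ = $14,899. Book value $54,632.
Year 3: ⌊$54,632 × 150%/7⌋ = $11,706. Book value $42,926.
Year 4: ⌊$42,926 × 150%/7⌋ = $9,198. Book value $33,728.
Year 5: ⌊$33,728 × 150%/7⌋ = $7,227. Book value $26,501.

$7,227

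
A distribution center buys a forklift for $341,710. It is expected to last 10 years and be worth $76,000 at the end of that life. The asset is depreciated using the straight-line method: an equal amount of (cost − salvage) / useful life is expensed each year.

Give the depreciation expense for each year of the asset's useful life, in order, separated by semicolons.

Depreciable base = $341,710 − $76,000 = $265,710.
Annual expense = $265,710 / 10 = $26,571.
End of year 1: book value $315,139.
End of year 2: book value $288,568.
End of year 3: book value $261,997.
End of year 4: book value $235,426.
End of year 5: book value $208,855.
End of year 6: book value $182,284.
End of year 7: book value $155,713.
End of year 8: book value $129,142.
End of year 9: book value $102,571.
End of year 10: book value $76,000.

$26,571; $26,571; $26,571; $26,571; $26,571; $26,571; $26,571; $26,571; $26,571; $26,571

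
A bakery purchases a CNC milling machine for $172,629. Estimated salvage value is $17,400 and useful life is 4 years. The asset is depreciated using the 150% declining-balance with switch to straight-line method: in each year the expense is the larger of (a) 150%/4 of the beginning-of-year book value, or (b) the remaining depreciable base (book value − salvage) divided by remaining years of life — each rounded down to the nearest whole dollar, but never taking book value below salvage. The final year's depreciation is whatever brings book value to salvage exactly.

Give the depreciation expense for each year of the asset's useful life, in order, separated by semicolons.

$64,735; $40,460; $25,287; $24,747

Depreciable base = $172,629 − $17,400 = $155,229.
Year 1: DB = ⌊$172,629 × 150%/4⌋ = $64,735; SL = ⌊$155,229/4⌋ = $38,807 → take DB $64,735. Book value $107,894.
Year 2: DB = ⌊$107,894 × 150%/4⌋ = $40,460; SL = ⌊$90,494/3⌋ = $30,164 → take DB $40,460. Book value $67,434.
Year 3: DB = ⌊$67,434 × 150%/4⌋ = $25,287; SL = ⌊$50,034/2⌋ = $25,017 → take DB $25,287. Book value $42,147.
Year 4 (final): $42,147 − $17,400 = $24,747. Book value $17,400.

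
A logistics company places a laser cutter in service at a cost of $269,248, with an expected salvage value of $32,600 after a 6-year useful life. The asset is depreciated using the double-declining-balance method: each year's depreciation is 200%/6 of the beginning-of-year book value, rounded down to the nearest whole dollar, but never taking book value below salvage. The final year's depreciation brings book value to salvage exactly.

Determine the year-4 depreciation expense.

Depreciable base = $269,248 − $32,600 = $236,648.
Year 1: ⌊$269,248 × 200%/6⌋ = $89,749. Book value $179,499.
Year 2: ⌊$179,499 × 200%/6⌋ = $59,833. Book value $119,666.
Year 3: ⌊$119,666 × 200%/6⌋ = $39,888. Book value $79,778.
Year 4: ⌊$79,778 × 200%/6⌋ = $26,592. Book value $53,186.

$26,592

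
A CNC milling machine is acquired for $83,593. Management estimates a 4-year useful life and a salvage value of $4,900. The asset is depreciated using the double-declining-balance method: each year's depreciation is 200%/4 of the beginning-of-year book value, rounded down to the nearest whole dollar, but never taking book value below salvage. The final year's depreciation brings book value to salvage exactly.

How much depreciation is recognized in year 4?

$5,550

Depreciable base = $83,593 − $4,900 = $78,693.
Year 1: ⌊$83,593 × 200%/4⌋ = $41,796. Book value $41,797.
Year 2: ⌊$41,797 × 200%/4⌋ = $20,898. Book value $20,899.
Year 3: ⌊$20,899 × 200%/4⌋ = $10,449. Book value $10,450.
Year 4 (final): $10,450 − $4,900 = $5,550. Book value $4,900.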